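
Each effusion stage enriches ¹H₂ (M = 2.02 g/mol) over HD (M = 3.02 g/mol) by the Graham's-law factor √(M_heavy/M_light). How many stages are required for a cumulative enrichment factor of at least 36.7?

With α = √(3.02/2.02) per stage, ln α = ½ ln(1.49505) = 0.2011.
Need α^N ≥ 36.7 ⇒ N ≥ ln(36.7) / ln α = 3.603 / 0.2011 = 17.92.
Rounding up, N = 18 stages.

18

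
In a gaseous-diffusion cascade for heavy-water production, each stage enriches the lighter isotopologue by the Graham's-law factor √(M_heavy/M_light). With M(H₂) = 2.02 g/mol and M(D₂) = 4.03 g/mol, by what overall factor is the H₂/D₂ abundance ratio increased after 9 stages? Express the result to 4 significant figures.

22.38

The single-stage factor is √(M_heavy/M_light), so 9 stages give [√(4.03/2.02)]^9 = (4.03/2.02)^(9/2).
= 1.99505^(9/2) = 22.38.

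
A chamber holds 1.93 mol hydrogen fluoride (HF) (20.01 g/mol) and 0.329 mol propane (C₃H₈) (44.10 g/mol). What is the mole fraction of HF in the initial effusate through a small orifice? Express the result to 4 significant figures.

0.8970

Effusion rate of each component ∝ n_i/√M_i (partial pressure × 1/√M).
So x_HF in the escaping gas = (n_HF/√M_HF) / Σ(n_i/√M_i)
= (1.93/√20.01) / (1.93/√20.01 + 0.329/√44.10) = 0.4315/(0.4315 + 0.04954) = 0.8970.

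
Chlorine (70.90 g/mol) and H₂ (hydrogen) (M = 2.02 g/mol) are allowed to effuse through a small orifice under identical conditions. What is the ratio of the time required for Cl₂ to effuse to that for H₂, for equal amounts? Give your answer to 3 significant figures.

5.92

By Graham's law, t_Cl₂/t_H₂ = √(M_Cl₂/M_H₂) = √(70.90/2.02) = √35.10 = 5.92.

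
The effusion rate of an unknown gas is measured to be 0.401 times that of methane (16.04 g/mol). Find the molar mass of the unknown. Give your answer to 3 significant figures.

99.8 g/mol

By Graham's law, rate_X/rate_CH₄ = √(M_CH₄/M_X).
0.401 = √(16.04/M_X)
M_X = 16.04 / 0.401² = 16.04 / 0.1608 = 99.8 g/mol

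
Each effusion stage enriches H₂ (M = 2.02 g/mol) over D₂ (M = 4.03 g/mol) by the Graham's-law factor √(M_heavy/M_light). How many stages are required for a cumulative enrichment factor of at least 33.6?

With α = √(4.03/2.02) per stage, ln α = ½ ln(1.99505) = 0.3453.
Need α^N ≥ 33.6 ⇒ N ≥ ln(33.6) / ln α = 3.515 / 0.3453 = 10.18.
Minimum whole number of stages: N = 11.

11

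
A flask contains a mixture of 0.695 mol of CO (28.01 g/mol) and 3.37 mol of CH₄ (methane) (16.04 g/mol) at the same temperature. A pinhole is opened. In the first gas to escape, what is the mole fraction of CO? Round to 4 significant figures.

0.1350

Rate_i ∝ x_i/√M_i (Graham's law weighted by mole fraction), so the effusate composition follows n_i/√M_i.
So x_CO in the escaping gas = (n_CO/√M_CO) / Σ(n_i/√M_i)
= (0.695/√28.01) / (0.695/√28.01 + 3.37/√16.04) = 0.1313/(0.1313 + 0.8414) = 0.1350.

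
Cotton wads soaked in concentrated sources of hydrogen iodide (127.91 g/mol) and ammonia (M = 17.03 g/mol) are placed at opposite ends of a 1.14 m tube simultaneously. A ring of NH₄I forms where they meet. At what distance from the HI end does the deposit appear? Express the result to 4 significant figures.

0.3048 m

The fronts meet when d_HI + d_NH₃ = L with d_HI/d_NH₃ = √(M_NH₃/M_HI) (Graham's law). Here √(M_NH₃/M_HI) = √(17.03/127.91) = 0.3649.
With d_HI + d_NH₃ = 1.14 m, d_NH₃ = 1.14/(1 + 0.3649) = 0.8352 m.
d_HI = 1.14 − 0.8352 = 0.3048 m.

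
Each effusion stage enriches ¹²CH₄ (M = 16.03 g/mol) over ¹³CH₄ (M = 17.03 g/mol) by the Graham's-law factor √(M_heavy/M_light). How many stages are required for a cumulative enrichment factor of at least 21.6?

102

Single-stage factor α = √(17.03/16.03), so ln α = ½ ln(1.06238) = 0.03026.
Need α^N ≥ 21.6 ⇒ N ≥ ln(21.6) / ln α = 3.073 / 0.03026 = 101.55.
So at least 102 stages are needed.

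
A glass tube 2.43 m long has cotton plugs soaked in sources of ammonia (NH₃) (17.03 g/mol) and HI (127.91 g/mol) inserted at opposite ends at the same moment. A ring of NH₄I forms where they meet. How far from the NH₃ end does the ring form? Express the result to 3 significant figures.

1.78 m

The fronts meet when d_NH₃ + d_HI = L with d_NH₃/d_HI = √(M_HI/M_NH₃) (Graham's law). Here √(M_HI/M_NH₃) = √(127.91/17.03) = 2.741.
With d_NH₃ + d_HI = 2.43 m, d_HI = 2.43/(1 + 2.741) = 0.6496 m.
d_NH₃ = 2.43 − 0.6496 = 1.78 m.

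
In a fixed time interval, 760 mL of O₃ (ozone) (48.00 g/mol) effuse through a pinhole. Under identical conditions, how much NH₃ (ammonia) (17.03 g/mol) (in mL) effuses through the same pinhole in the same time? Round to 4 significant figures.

1276 mL

Since effusion rate ∝ 1/√M, rate_NH₃/rate_O₃ = √(M_O₃/M_NH₃) = √(48.00/17.03) = √2.819 = 1.679.
So the volume for NH₃ is 760 × 1.679 = 1276 mL.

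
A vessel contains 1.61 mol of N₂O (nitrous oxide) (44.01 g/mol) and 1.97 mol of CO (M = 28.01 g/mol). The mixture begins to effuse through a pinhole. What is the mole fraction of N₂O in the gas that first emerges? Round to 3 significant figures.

0.395

The effusion rate of species i is ∝ p_i/√M_i ∝ n_i/√M_i.
Mole fraction of N₂O in the effusate = (n_N₂O/√M_N₂O) / (n_N₂O/√M_N₂O + n_CO/√M_CO)
= (1.61/√44.01) / (1.61/√44.01 + 1.97/√28.01) = 0.2427/(0.2427 + 0.3722) = 0.395.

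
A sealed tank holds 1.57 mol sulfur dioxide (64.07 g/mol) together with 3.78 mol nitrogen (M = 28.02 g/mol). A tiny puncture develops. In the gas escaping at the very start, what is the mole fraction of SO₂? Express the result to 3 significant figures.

0.215

The effusion rate of species i is ∝ p_i/√M_i ∝ n_i/√M_i.
Mole fraction of SO₂ in the effusate = (n_SO₂/√M_SO₂) / (n_SO₂/√M_SO₂ + n_N₂/√M_N₂)
= (1.57/√64.07) / (1.57/√64.07 + 3.78/√28.02) = 0.1961/(0.1961 + 0.7141) = 0.215.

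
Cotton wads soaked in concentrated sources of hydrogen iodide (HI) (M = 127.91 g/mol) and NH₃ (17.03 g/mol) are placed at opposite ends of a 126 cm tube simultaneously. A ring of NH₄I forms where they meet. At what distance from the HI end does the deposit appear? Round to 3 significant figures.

33.7 cm

In equal time, each gas travels a distance ∝ its rate ∝ 1/√M, so d_HI/d_NH₃ = √(M_NH₃/M_HI) = √(17.03/127.91) = 0.3649.
With d_HI + d_NH₃ = 126 cm, d_NH₃ = 126/(1 + 0.3649) = 92.32 cm.
d_HI = 126 − 92.32 = 33.7 cm.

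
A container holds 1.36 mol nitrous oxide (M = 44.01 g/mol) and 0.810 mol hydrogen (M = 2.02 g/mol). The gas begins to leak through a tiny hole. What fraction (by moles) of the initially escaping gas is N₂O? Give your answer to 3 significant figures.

The effusion rate of species i is ∝ p_i/√M_i ∝ n_i/√M_i.
x_N₂O(eff) = (n_N₂O/√M_N₂O) / (n_N₂O/√M_N₂O + n_H₂/√M_H₂)
= (1.36/√44.01) / (1.36/√44.01 + 0.810/√2.02) = 0.2050/(0.2050 + 0.5699) = 0.265.

0.265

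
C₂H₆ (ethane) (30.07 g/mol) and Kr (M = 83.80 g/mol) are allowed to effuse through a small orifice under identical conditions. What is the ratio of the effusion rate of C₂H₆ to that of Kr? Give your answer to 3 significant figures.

1.67

Graham's law gives rate_C₂H₆/rate_Kr = √(M_Kr/M_C₂H₆) = √(83.80/30.07) = √2.787 = 1.67.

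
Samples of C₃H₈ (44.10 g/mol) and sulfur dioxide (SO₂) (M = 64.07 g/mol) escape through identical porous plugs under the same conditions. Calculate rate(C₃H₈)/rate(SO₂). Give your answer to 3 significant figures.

1.21

From Graham's law, rate_C₃H₈/rate_SO₂ = √(M_SO₂/M_C₃H₈) = √(64.07/44.10) = √1.453 = 1.21.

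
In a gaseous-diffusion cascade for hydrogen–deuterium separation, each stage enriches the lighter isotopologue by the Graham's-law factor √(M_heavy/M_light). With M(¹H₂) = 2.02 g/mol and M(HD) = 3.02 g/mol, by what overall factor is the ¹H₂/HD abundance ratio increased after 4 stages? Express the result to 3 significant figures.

2.24

After 4 stages the ratio has grown by (√(3.02/2.02))^4 = (3.02/2.02)^(4/2).
= 1.49505^2 = 2.24.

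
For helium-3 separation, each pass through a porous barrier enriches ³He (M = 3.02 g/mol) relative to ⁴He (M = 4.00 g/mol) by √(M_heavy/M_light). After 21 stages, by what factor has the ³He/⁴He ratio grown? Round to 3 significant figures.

19.1

After 21 stages the ratio has grown by (√(4.00/3.02))^21 = (4.00/3.02)^(21/2).
= 1.32450^(21/2) = 19.1.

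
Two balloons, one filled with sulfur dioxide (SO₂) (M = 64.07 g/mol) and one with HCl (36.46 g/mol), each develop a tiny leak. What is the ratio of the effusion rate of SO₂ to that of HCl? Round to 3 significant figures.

Using Graham's law: rate_SO₂/rate_HCl = √(M_HCl/M_SO₂) = √(36.46/64.07) = √0.5691 = 0.754.

0.754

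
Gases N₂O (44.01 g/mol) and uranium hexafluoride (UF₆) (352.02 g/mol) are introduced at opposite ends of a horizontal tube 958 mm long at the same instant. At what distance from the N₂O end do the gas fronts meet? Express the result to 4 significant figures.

The fronts meet when d_N₂O + d_UF₆ = L with d_N₂O/d_UF₆ = √(M_UF₆/M_N₂O) (Graham's law). Here √(M_UF₆/M_N₂O) = √(352.02/44.01) = 2.828.
With d_N₂O + d_UF₆ = 958 mm, d_UF₆ = 958/(1 + 2.828) = 250.2 mm.
d_N₂O = 958 − 250.2 = 707.8 mm.

707.8 mm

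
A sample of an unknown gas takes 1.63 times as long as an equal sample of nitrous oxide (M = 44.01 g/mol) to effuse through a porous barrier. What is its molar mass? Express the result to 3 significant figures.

117 g/mol

Since effusion rate ∝ 1/√M, t_X/t_N₂O = √(M_X/M_N₂O).
1.63 = √(M_X/44.01)
M_X = 44.01 × 1.63² = 44.01 × 2.657 = 117 g/mol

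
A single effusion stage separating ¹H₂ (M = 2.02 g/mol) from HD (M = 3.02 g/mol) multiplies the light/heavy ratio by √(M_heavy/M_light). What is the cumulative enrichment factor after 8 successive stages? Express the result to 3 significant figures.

The single-stage factor is √(M_heavy/M_light), so 8 stages give [√(3.02/2.02)]^8 = (3.02/2.02)^(8/2).
= 1.49505^4 = 5.00.

5.00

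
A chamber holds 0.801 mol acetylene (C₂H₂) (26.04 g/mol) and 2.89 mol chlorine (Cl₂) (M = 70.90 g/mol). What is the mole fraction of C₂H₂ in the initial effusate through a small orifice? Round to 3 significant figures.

0.314

Effusion rate of each component ∝ n_i/√M_i (partial pressure × 1/√M).
Mole fraction of C₂H₂ in the effusate = (n_C₂H₂/√M_C₂H₂) / (n_C₂H₂/√M_C₂H₂ + n_Cl₂/√M_Cl₂)
= (0.801/√26.04) / (0.801/√26.04 + 2.89/√70.90) = 0.1570/(0.1570 + 0.3432) = 0.314.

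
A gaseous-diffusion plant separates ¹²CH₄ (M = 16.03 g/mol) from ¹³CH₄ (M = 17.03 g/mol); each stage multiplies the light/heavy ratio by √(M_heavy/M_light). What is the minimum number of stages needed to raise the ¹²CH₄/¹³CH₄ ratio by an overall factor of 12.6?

84

Single-stage factor α = √(17.03/16.03), so ln α = ½ ln(1.06238) = 0.03026.
Need α^N ≥ 12.6 ⇒ N ≥ ln(12.6) / ln α = 2.534 / 0.03026 = 83.74.
So at least 84 stages are needed.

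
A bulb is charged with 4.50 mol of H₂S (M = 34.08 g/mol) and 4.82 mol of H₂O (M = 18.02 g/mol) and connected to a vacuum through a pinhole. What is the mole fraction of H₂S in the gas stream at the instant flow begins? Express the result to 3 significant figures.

0.404

Rate_i ∝ x_i/√M_i (Graham's law weighted by mole fraction), so the effusate composition follows n_i/√M_i.
x_H₂S(eff) = (n_H₂S/√M_H₂S) / (n_H₂S/√M_H₂S + n_H₂O/√M_H₂O)
= (4.50/√34.08) / (4.50/√34.08 + 4.82/√18.02) = 0.7708/(0.7708 + 1.135) = 0.404.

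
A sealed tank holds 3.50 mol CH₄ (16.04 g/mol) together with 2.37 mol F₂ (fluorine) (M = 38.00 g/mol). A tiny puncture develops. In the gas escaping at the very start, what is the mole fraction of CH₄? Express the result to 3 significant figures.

0.694

Effusion rate of each component ∝ n_i/√M_i (partial pressure × 1/√M).
Mole fraction of CH₄ in the effusate = (n_CH₄/√M_CH₄) / (n_CH₄/√M_CH₄ + n_F₂/√M_F₂)
= (3.50/√16.04) / (3.50/√16.04 + 2.37/√38.00) = 0.8739/(0.8739 + 0.3845) = 0.694.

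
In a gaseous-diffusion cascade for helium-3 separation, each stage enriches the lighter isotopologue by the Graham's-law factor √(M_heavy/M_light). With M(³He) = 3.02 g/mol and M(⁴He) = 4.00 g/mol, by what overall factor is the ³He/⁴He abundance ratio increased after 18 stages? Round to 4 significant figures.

Overall factor = α^18 with α = √(4.00/3.02), i.e. (4.00/3.02)^(18/2).
= 1.32450^9 = 12.55.

12.55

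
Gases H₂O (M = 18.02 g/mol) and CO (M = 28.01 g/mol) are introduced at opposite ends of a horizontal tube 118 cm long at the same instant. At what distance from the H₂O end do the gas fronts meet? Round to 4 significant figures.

Graham's law gives d_H₂O/d_CO = rate_H₂O/rate_CO = √(M_CO/M_H₂O) = √(28.01/18.02) = 1.247.
With d_H₂O + d_CO = 118 cm, d_CO = 118/(1 + 1.247) = 52.52 cm.
d_H₂O = 118 − 52.52 = 65.48 cm.

65.48 cm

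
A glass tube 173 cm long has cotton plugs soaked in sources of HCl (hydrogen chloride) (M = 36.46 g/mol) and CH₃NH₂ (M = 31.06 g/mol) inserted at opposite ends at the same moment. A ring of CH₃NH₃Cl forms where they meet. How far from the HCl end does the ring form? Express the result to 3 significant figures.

The fronts meet when d_HCl + d_CH₃NH₂ = L with d_HCl/d_CH₃NH₂ = √(M_CH₃NH₂/M_HCl) (Graham's law). Here √(M_CH₃NH₂/M_HCl) = √(31.06/36.46) = 0.9230.
With d_HCl + d_CH₃NH₂ = 173 cm, d_CH₃NH₂ = 173/(1 + 0.9230) = 89.96 cm.
d_HCl = 173 − 89.96 = 83.0 cm.

83.0 cm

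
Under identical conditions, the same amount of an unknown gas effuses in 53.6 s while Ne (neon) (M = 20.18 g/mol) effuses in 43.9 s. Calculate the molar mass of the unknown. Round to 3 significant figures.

30.1 g/mol

By Graham's law, t_X/t_Ne = √(M_X/M_Ne).
53.6/43.9 = 1.221 = √(M_X/20.18)
M_X = 20.18 × 1.221² = 20.18 × 1.491 = 30.1 g/mol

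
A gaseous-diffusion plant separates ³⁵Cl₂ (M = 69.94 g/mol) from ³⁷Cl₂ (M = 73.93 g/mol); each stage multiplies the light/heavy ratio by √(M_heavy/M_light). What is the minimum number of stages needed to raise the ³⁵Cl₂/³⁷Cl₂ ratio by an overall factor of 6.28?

67

Per stage α = (73.93/69.94)^(1/2) = 1.05705^0.5, giving ln α = 0.02774.
Need α^N ≥ 6.28 ⇒ N ≥ ln(6.28) / ln α = 1.837 / 0.02774 = 66.23.
Minimum whole number of stages: N = 67.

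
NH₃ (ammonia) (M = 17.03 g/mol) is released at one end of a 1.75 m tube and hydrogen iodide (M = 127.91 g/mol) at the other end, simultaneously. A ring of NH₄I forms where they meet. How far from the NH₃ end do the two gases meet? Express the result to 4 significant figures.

1.282 m

The fronts meet when d_NH₃ + d_HI = L with d_NH₃/d_HI = √(M_HI/M_NH₃) (Graham's law). Here √(M_HI/M_NH₃) = √(127.91/17.03) = 2.741.
With d_NH₃ + d_HI = 1.75 m, d_HI = 1.75/(1 + 2.741) = 0.4678 m.
d_NH₃ = 1.75 − 0.4678 = 1.282 m.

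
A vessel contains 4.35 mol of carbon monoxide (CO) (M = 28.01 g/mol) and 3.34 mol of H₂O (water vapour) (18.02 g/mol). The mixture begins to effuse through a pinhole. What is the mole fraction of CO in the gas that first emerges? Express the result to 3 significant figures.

0.511

Rate_i ∝ x_i/√M_i (Graham's law weighted by mole fraction), so the effusate composition follows n_i/√M_i.
Mole fraction of CO in the effusate = (n_CO/√M_CO) / (n_CO/√M_CO + n_H₂O/√M_H₂O)
= (4.35/√28.01) / (4.35/√28.01 + 3.34/√18.02) = 0.8219/(0.8219 + 0.7868) = 0.511.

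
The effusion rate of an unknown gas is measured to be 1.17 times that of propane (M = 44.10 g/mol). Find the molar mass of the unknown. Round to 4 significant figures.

32.22 g/mol

Since effusion rate ∝ 1/√M, rate_X/rate_C₃H₈ = √(M_C₃H₈/M_X).
1.17 = √(44.10/M_X)
M_X = 44.10 / 1.17² = 44.10 / 1.369 = 32.22 g/mol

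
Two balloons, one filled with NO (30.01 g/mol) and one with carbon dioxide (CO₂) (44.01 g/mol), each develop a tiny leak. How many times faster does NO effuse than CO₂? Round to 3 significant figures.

1.21

Using Graham's law: rate_NO/rate_CO₂ = √(M_CO₂/M_NO) = √(44.01/30.01) = √1.467 = 1.21.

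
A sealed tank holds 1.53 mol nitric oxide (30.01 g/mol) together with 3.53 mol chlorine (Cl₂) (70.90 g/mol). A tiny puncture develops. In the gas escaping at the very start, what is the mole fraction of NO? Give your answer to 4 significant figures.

0.3998

The effusion rate of species i is ∝ p_i/√M_i ∝ n_i/√M_i.
x_NO(eff) = (n_NO/√M_NO) / (n_NO/√M_NO + n_Cl₂/√M_Cl₂)
= (1.53/√30.01) / (1.53/√30.01 + 3.53/√70.90) = 0.2793/(0.2793 + 0.4192) = 0.3998.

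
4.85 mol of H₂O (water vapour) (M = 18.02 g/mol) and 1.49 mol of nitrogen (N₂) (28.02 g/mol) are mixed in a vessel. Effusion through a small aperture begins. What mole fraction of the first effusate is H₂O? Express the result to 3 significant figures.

Each component's effusion rate ∝ (its partial pressure)·(1/√M) ∝ n_i/√M_i.
x_H₂O(eff) = (n_H₂O/√M_H₂O) / (n_H₂O/√M_H₂O + n_N₂/√M_N₂)
= (4.85/√18.02) / (4.85/√18.02 + 1.49/√28.02) = 1.143/(1.143 + 0.2815) = 0.802.

0.802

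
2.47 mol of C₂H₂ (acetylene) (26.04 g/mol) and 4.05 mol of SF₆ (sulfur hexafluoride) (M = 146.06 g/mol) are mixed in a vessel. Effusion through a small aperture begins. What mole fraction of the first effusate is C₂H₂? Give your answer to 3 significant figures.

Rate_i ∝ x_i/√M_i (Graham's law weighted by mole fraction), so the effusate composition follows n_i/√M_i.
So x_C₂H₂ in the escaping gas = (n_C₂H₂/√M_C₂H₂) / Σ(n_i/√M_i)
= (2.47/√26.04) / (2.47/√26.04 + 4.05/√146.06) = 0.4840/(0.4840 + 0.3351) = 0.591.

0.591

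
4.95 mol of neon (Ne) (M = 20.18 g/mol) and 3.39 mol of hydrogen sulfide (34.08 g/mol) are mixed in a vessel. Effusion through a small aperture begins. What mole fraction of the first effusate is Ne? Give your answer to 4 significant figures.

0.6549

The effusion rate of species i is ∝ p_i/√M_i ∝ n_i/√M_i.
Mole fraction of Ne in the effusate = (n_Ne/√M_Ne) / (n_Ne/√M_Ne + n_H₂S/√M_H₂S)
= (4.95/√20.18) / (4.95/√20.18 + 3.39/√34.08) = 1.102/(1.102 + 0.5807) = 0.6549.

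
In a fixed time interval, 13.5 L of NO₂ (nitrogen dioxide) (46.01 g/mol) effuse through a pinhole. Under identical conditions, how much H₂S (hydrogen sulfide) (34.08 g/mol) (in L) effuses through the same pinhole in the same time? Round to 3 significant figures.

15.7 L

Using Graham's law: rate_H₂S/rate_NO₂ = √(M_NO₂/M_H₂S) = √(46.01/34.08) = √1.350 = 1.162.
So the volume for H₂S is 13.5 × 1.162 = 15.7 L.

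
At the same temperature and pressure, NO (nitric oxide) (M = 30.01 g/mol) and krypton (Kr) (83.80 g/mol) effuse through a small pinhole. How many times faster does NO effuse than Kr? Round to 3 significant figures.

1.67

Graham's law gives rate_NO/rate_Kr = √(M_Kr/M_NO) = √(83.80/30.01) = √2.792 = 1.67.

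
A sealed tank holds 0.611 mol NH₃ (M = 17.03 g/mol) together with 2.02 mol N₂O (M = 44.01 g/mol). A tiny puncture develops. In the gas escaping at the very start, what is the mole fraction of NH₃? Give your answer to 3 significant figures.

0.327

Effusion rate of each component ∝ n_i/√M_i (partial pressure × 1/√M).
So x_NH₃ in the escaping gas = (n_NH₃/√M_NH₃) / Σ(n_i/√M_i)
= (0.611/√17.03) / (0.611/√17.03 + 2.02/√44.01) = 0.1481/(0.1481 + 0.3045) = 0.327.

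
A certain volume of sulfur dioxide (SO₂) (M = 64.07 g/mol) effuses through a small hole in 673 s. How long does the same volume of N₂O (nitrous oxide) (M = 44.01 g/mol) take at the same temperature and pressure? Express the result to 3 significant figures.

By Graham's law, t_N₂O/t_SO₂ = √(M_N₂O/M_SO₂) = √(44.01/64.07) = √0.6869 = 0.8288.
So the time for N₂O is 673 × 0.8288 = 558 s.

558 s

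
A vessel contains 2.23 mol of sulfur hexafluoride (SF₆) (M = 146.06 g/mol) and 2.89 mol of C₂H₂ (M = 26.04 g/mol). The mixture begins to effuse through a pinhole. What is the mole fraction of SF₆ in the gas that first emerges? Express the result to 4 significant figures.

Rate_i ∝ x_i/√M_i (Graham's law weighted by mole fraction), so the effusate composition follows n_i/√M_i.
So x_SF₆ in the escaping gas = (n_SF₆/√M_SF₆) / Σ(n_i/√M_i)
= (2.23/√146.06) / (2.23/√146.06 + 2.89/√26.04) = 0.1845/(0.1845 + 0.5663) = 0.2457.

0.2457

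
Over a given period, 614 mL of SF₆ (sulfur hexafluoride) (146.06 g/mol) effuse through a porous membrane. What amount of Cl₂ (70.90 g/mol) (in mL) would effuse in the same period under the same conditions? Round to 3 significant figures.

881 mL

Graham's law gives rate_Cl₂/rate_SF₆ = √(M_SF₆/M_Cl₂) = √(146.06/70.90) = √2.060 = 1.435.
So the volume for Cl₂ is 614 × 1.435 = 881 mL.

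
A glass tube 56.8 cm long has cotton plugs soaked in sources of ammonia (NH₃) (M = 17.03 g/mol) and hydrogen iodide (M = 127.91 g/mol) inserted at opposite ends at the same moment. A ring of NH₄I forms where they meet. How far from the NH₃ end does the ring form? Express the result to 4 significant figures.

41.62 cm

In equal time, each gas travels a distance ∝ its rate ∝ 1/√M, so d_NH₃/d_HI = √(M_HI/M_NH₃) = √(127.91/17.03) = 2.741.
With d_NH₃ + d_HI = 56.8 cm, d_HI = 56.8/(1 + 2.741) = 15.18 cm.
d_NH₃ = 56.8 − 15.18 = 41.62 cm.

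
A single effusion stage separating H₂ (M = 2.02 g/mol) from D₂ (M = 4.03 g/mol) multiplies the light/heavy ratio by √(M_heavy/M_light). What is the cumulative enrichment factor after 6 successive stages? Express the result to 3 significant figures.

7.94

Each stage multiplies the ratio by α = √(4.03/2.02), so after 6 stages the overall factor is α^6 = (4.03/2.02)^(6/2).
= 1.99505^3 = 7.94.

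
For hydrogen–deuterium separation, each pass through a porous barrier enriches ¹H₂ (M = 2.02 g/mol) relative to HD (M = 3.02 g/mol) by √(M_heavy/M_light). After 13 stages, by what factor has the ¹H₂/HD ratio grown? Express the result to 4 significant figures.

13.65

Overall factor = α^13 with α = √(3.02/2.02), i.e. (3.02/2.02)^(13/2).
= 1.49505^(13/2) = 13.65.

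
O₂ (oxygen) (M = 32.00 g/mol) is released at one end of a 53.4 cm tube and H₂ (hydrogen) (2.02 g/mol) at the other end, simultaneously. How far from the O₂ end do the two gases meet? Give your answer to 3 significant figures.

10.7 cm

Distances travelled in equal time are proportional to diffusion rates, so d_O₂/d_H₂ = √(M_H₂/M_O₂) = √(2.02/32.00) = 0.2512.
With d_O₂ + d_H₂ = 53.4 cm, d_H₂ = 53.4/(1 + 0.2512) = 42.68 cm.
d_O₂ = 53.4 − 42.68 = 10.7 cm.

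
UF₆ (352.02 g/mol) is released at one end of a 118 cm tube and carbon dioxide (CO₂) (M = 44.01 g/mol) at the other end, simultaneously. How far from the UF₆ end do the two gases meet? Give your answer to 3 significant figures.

Graham's law gives d_UF₆/d_CO₂ = rate_UF₆/rate_CO₂ = √(M_CO₂/M_UF₆) = √(44.01/352.02) = 0.3536.
With d_UF₆ + d_CO₂ = 118 cm, d_CO₂ = 118/(1 + 0.3536) = 87.18 cm.
d_UF₆ = 118 − 87.18 = 30.8 cm.

30.8 cm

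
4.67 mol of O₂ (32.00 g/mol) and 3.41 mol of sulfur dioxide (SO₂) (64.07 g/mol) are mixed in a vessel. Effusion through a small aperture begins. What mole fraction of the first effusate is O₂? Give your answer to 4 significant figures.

0.6596

The effusion rate of species i is ∝ p_i/√M_i ∝ n_i/√M_i.
x_O₂(eff) = (n_O₂/√M_O₂) / (n_O₂/√M_O₂ + n_SO₂/√M_SO₂)
= (4.67/√32.00) / (4.67/√32.00 + 3.41/√64.07) = 0.8255/(0.8255 + 0.4260) = 0.6596.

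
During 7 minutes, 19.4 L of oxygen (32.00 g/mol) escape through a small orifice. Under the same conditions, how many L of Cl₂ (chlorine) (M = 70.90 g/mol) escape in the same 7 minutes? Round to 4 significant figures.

By Graham's law, rate_Cl₂/rate_O₂ = √(M_O₂/M_Cl₂) = √(32.00/70.90) = √0.4513 = 0.6718.
So the volume for Cl₂ is 19.4 × 0.6718 = 13.03 L.

13.03 L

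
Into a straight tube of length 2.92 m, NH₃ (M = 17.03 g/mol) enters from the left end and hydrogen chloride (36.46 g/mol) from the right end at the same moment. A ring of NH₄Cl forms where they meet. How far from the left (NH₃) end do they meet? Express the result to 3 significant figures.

The fronts meet when d_NH₃ + d_HCl = L with d_NH₃/d_HCl = √(M_HCl/M_NH₃) (Graham's law). Here √(M_HCl/M_NH₃) = √(36.46/17.03) = 1.463.
With d_NH₃ + d_HCl = 2.92 m, d_HCl = 2.92/(1 + 1.463) = 1.185 m.
d_NH₃ = 2.92 − 1.185 = 1.73 m.

1.73 m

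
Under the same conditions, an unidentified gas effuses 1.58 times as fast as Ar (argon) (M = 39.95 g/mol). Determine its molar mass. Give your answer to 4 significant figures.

Since effusion rate ∝ 1/√M, rate_X/rate_Ar = √(M_Ar/M_X).
1.58 = √(39.95/M_X)
M_X = 39.95 / 1.58² = 39.95 / 2.496 = 16.00 g/mol

16.00 g/mol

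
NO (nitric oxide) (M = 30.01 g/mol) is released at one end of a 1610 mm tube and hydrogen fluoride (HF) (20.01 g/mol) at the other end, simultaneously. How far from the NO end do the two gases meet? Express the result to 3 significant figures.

The fronts meet when d_NO + d_HF = L with d_NO/d_HF = √(M_HF/M_NO) (Graham's law). Here √(M_HF/M_NO) = √(20.01/30.01) = 0.8166.
With d_NO + d_HF = 1610 mm, d_HF = 1610/(1 + 0.8166) = 886.3 mm.
d_NO = 1610 − 886.3 = 724 mm.

724 mm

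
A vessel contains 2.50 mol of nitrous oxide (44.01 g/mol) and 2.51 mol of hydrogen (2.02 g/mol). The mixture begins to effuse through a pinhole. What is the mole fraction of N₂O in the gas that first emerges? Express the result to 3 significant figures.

The effusion rate of species i is ∝ p_i/√M_i ∝ n_i/√M_i.
x_N₂O(eff) = (n_N₂O/√M_N₂O) / (n_N₂O/√M_N₂O + n_H₂/√M_H₂)
= (2.50/√44.01) / (2.50/√44.01 + 2.51/√2.02) = 0.3768/(0.3768 + 1.766) = 0.176.

0.176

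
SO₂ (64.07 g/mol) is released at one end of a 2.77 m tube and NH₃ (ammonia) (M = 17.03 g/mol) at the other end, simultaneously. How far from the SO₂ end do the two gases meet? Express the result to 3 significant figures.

0.942 m

In equal time, each gas travels a distance ∝ its rate ∝ 1/√M, so d_SO₂/d_NH₃ = √(M_NH₃/M_SO₂) = √(17.03/64.07) = 0.5156.
With d_SO₂ + d_NH₃ = 2.77 m, d_NH₃ = 2.77/(1 + 0.5156) = 1.828 m.
d_SO₂ = 2.77 − 1.828 = 0.942 m.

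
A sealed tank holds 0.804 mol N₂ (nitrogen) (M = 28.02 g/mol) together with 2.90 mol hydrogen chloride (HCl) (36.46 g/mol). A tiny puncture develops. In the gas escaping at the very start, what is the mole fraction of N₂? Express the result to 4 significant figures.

Effusion rate of each component ∝ n_i/√M_i (partial pressure × 1/√M).
So x_N₂ in the escaping gas = (n_N₂/√M_N₂) / Σ(n_i/√M_i)
= (0.804/√28.02) / (0.804/√28.02 + 2.90/√36.46) = 0.1519/(0.1519 + 0.4803) = 0.2403.

0.2403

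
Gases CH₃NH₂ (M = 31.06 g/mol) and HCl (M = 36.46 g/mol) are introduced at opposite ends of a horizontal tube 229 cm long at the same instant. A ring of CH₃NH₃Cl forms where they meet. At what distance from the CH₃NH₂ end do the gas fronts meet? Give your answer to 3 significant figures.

Graham's law gives d_CH₃NH₂/d_HCl = rate_CH₃NH₂/rate_HCl = √(M_HCl/M_CH₃NH₂) = √(36.46/31.06) = 1.083.
With d_CH₃NH₂ + d_HCl = 229 cm, d_HCl = 229/(1 + 1.083) = 109.9 cm.
d_CH₃NH₂ = 229 − 109.9 = 119 cm.

119 cm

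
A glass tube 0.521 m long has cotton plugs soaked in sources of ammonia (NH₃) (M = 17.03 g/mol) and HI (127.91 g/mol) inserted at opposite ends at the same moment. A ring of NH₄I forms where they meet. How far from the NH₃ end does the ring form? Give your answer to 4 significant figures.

The fronts meet when d_NH₃ + d_HI = L with d_NH₃/d_HI = √(M_HI/M_NH₃) (Graham's law). Here √(M_HI/M_NH₃) = √(127.91/17.03) = 2.741.
With d_NH₃ + d_HI = 0.521 m, d_HI = 0.521/(1 + 2.741) = 0.1393 m.
d_NH₃ = 0.521 − 0.1393 = 0.3817 m.

0.3817 m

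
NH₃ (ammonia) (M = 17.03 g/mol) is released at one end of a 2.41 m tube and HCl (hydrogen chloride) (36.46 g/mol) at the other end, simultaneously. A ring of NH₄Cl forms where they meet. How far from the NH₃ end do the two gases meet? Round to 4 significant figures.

The fronts meet when d_NH₃ + d_HCl = L with d_NH₃/d_HCl = √(M_HCl/M_NH₃) (Graham's law). Here √(M_HCl/M_NH₃) = √(36.46/17.03) = 1.463.
With d_NH₃ + d_HCl = 2.41 m, d_HCl = 2.41/(1 + 1.463) = 0.9784 m.
d_NH₃ = 2.41 − 0.9784 = 1.432 m.

1.432 m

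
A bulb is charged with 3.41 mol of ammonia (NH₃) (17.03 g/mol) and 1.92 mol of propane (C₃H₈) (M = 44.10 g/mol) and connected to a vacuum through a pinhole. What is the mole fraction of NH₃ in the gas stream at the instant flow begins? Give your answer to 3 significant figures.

0.741

Each component's effusion rate ∝ (its partial pressure)·(1/√M) ∝ n_i/√M_i.
Mole fraction of NH₃ in the effusate = (n_NH₃/√M_NH₃) / (n_NH₃/√M_NH₃ + n_C₃H₈/√M_C₃H₈)
= (3.41/√17.03) / (3.41/√17.03 + 1.92/√44.10) = 0.8263/(0.8263 + 0.2891) = 0.741.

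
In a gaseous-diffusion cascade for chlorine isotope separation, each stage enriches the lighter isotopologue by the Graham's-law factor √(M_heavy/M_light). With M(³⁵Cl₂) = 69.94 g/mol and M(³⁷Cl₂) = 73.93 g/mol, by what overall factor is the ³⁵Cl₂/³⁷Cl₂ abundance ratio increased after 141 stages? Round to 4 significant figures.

Each stage multiplies the ratio by α = √(73.93/69.94), so after 141 stages the overall factor is α^141 = (73.93/69.94)^(141/2).
= 1.05705^(141/2) = 49.97.

49.97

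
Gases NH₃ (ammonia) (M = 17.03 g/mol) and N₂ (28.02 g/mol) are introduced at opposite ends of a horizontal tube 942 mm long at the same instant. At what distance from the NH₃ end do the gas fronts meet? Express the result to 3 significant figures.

529 mm

Graham's law gives d_NH₃/d_N₂ = rate_NH₃/rate_N₂ = √(M_N₂/M_NH₃) = √(28.02/17.03) = 1.283.
With d_NH₃ + d_N₂ = 942 mm, d_N₂ = 942/(1 + 1.283) = 412.7 mm.
d_NH₃ = 942 − 412.7 = 529 mm.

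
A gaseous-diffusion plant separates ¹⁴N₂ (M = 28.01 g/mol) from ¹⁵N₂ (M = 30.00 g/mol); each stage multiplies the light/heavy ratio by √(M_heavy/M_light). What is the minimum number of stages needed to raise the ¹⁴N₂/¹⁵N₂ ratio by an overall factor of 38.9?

Single-stage factor α = √(30.00/28.01), so ln α = ½ ln(1.07105) = 0.03432.
Need α^N ≥ 38.9 ⇒ N ≥ ln(38.9) / ln α = 3.661 / 0.03432 = 106.68.
Minimum whole number of stages: N = 107.

107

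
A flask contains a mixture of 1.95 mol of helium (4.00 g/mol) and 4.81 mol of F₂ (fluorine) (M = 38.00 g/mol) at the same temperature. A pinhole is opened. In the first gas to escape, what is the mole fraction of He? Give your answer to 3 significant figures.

The effusion rate of species i is ∝ p_i/√M_i ∝ n_i/√M_i.
x_He(eff) = (n_He/√M_He) / (n_He/√M_He + n_F₂/√M_F₂)
= (1.95/√4.00) / (1.95/√4.00 + 4.81/√38.00) = 0.9750/(0.9750 + 0.7803) = 0.555.

0.555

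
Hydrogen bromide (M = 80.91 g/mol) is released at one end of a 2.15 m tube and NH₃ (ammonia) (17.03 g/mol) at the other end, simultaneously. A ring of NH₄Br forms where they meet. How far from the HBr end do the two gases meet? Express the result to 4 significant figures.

0.6762 m

In equal time, each gas travels a distance ∝ its rate ∝ 1/√M, so d_HBr/d_NH₃ = √(M_NH₃/M_HBr) = √(17.03/80.91) = 0.4588.
With d_HBr + d_NH₃ = 2.15 m, d_NH₃ = 2.15/(1 + 0.4588) = 1.474 m.
d_HBr = 2.15 − 1.474 = 0.6762 m.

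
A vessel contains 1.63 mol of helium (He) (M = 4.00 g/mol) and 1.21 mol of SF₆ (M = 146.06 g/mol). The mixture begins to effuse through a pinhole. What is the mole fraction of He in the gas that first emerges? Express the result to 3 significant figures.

Effusion rate of each component ∝ n_i/√M_i (partial pressure × 1/√M).
So x_He in the escaping gas = (n_He/√M_He) / Σ(n_i/√M_i)
= (1.63/√4.00) / (1.63/√4.00 + 1.21/√146.06) = 0.8150/(0.8150 + 0.1001) = 0.891.

0.891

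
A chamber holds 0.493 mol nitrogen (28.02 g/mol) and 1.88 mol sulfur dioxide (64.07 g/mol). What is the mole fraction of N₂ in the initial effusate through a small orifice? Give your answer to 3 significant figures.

Effusion rate of each component ∝ n_i/√M_i (partial pressure × 1/√M).
Mole fraction of N₂ in the effusate = (n_N₂/√M_N₂) / (n_N₂/√M_N₂ + n_SO₂/√M_SO₂)
= (0.493/√28.02) / (0.493/√28.02 + 1.88/√64.07) = 0.09313/(0.09313 + 0.2349) = 0.284.

0.284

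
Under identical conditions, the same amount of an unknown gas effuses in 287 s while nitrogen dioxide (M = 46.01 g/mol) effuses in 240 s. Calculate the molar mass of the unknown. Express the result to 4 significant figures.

65.80 g/mol

By Graham's law, t_X/t_NO₂ = √(M_X/M_NO₂).
287/240 = 1.196 = √(M_X/46.01)
M_X = 46.01 × 1.196² = 46.01 × 1.430 = 65.80 g/mol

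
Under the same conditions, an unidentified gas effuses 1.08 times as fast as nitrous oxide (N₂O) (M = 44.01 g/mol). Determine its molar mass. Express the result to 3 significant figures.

Graham's law gives rate_X/rate_N₂O = √(M_N₂O/M_X).
1.08 = √(44.01/M_X)
M_X = 44.01 / 1.08² = 44.01 / 1.166 = 37.7 g/mol

37.7 g/mol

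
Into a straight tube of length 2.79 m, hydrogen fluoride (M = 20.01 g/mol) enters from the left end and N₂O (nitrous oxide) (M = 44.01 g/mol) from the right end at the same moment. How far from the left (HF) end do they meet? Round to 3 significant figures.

Graham's law gives d_HF/d_N₂O = rate_HF/rate_N₂O = √(M_N₂O/M_HF) = √(44.01/20.01) = 1.483.
With d_HF + d_N₂O = 2.79 m, d_N₂O = 2.79/(1 + 1.483) = 1.124 m.
d_HF = 2.79 − 1.124 = 1.67 m.

1.67 m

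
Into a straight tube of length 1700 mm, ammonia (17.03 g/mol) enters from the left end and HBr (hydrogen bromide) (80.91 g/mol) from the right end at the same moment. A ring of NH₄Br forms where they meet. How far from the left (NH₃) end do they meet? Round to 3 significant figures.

The fronts meet when d_NH₃ + d_HBr = L with d_NH₃/d_HBr = √(M_HBr/M_NH₃) (Graham's law). Here √(M_HBr/M_NH₃) = √(80.91/17.03) = 2.180.
With d_NH₃ + d_HBr = 1700 mm, d_HBr = 1700/(1 + 2.180) = 534.6 mm.
d_NH₃ = 1700 − 534.6 = 1170 mm.

1170 mm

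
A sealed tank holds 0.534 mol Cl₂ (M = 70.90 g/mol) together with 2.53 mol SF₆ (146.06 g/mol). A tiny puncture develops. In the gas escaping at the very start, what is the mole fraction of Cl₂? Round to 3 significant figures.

0.233

Rate_i ∝ x_i/√M_i (Graham's law weighted by mole fraction), so the effusate composition follows n_i/√M_i.
So x_Cl₂ in the escaping gas = (n_Cl₂/√M_Cl₂) / Σ(n_i/√M_i)
= (0.534/√70.90) / (0.534/√70.90 + 2.53/√146.06) = 0.06342/(0.06342 + 0.2093) = 0.233.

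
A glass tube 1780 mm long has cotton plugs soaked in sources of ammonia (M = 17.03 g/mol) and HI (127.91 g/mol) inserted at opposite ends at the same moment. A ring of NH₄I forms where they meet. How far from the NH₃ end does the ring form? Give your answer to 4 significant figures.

1304 mm

Distances travelled in equal time are proportional to diffusion rates, so d_NH₃/d_HI = √(M_HI/M_NH₃) = √(127.91/17.03) = 2.741.
With d_NH₃ + d_HI = 1780 mm, d_HI = 1780/(1 + 2.741) = 475.9 mm.
d_NH₃ = 1780 − 475.9 = 1304 mm.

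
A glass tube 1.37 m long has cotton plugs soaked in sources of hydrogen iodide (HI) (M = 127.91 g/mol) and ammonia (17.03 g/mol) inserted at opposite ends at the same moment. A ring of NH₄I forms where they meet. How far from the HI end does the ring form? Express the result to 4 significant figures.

In equal time, each gas travels a distance ∝ its rate ∝ 1/√M, so d_HI/d_NH₃ = √(M_NH₃/M_HI) = √(17.03/127.91) = 0.3649.
With d_HI + d_NH₃ = 1.37 m, d_NH₃ = 1.37/(1 + 0.3649) = 1.004 m.
d_HI = 1.37 − 1.004 = 0.3663 m.

0.3663 m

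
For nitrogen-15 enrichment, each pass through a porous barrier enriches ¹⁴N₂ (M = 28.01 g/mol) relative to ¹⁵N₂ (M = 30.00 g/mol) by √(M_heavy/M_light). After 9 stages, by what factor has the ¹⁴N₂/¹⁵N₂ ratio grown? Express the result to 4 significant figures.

1.362

The single-stage factor is √(M_heavy/M_light), so 9 stages give [√(30.00/28.01)]^9 = (30.00/28.01)^(9/2).
= 1.07105^(9/2) = 1.362.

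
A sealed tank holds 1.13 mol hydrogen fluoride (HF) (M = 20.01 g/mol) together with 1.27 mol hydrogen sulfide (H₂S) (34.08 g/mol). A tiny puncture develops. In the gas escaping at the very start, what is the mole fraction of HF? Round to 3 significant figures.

0.537

Each component's effusion rate ∝ (its partial pressure)·(1/√M) ∝ n_i/√M_i.
So x_HF in the escaping gas = (n_HF/√M_HF) / Σ(n_i/√M_i)
= (1.13/√20.01) / (1.13/√20.01 + 1.27/√34.08) = 0.2526/(0.2526 + 0.2175) = 0.537.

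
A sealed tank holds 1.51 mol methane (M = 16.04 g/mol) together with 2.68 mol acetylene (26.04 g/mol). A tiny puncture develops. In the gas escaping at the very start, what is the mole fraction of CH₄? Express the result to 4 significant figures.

Each component's effusion rate ∝ (its partial pressure)·(1/√M) ∝ n_i/√M_i.
x_CH₄(eff) = (n_CH₄/√M_CH₄) / (n_CH₄/√M_CH₄ + n_C₂H₂/√M_C₂H₂)
= (1.51/√16.04) / (1.51/√16.04 + 2.68/√26.04) = 0.3770/(0.3770 + 0.5252) = 0.4179.

0.4179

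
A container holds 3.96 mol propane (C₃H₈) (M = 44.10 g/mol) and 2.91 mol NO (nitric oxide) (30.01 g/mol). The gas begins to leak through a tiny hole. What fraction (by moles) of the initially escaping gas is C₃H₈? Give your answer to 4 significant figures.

0.5289

Rate_i ∝ x_i/√M_i (Graham's law weighted by mole fraction), so the effusate composition follows n_i/√M_i.
So x_C₃H₈ in the escaping gas = (n_C₃H₈/√M_C₃H₈) / Σ(n_i/√M_i)
= (3.96/√44.10) / (3.96/√44.10 + 2.91/√30.01) = 0.5963/(0.5963 + 0.5312) = 0.5289.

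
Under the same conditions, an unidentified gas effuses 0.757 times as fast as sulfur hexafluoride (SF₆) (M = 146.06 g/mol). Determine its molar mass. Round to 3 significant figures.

255 g/mol

Since effusion rate ∝ 1/√M, rate_X/rate_SF₆ = √(M_SF₆/M_X).
0.757 = √(146.06/M_X)
M_X = 146.06 / 0.757² = 146.06 / 0.5730 = 255 g/mol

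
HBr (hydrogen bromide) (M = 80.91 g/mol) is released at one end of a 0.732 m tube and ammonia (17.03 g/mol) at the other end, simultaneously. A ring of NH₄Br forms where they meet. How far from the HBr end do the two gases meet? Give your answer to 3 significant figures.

0.230 m

Graham's law gives d_HBr/d_NH₃ = rate_HBr/rate_NH₃ = √(M_NH₃/M_HBr) = √(17.03/80.91) = 0.4588.
With d_HBr + d_NH₃ = 0.732 m, d_NH₃ = 0.732/(1 + 0.4588) = 0.5018 m.
d_HBr = 0.732 − 0.5018 = 0.230 m.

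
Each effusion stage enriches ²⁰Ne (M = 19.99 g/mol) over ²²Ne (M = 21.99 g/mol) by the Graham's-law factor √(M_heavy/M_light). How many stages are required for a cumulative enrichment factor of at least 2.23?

17

Single-stage factor α = √(21.99/19.99), so ln α = ½ ln(1.10005) = 0.04768.
Need α^N ≥ 2.23 ⇒ N ≥ ln(2.23) / ln α = 0.8020 / 0.04768 = 16.82.
Minimum whole number of stages: N = 17.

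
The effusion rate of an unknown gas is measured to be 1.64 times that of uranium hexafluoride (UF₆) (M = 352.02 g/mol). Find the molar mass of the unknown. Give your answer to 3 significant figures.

131 g/mol

Since effusion rate ∝ 1/√M, rate_X/rate_UF₆ = √(M_UF₆/M_X).
1.64 = √(352.02/M_X)
M_X = 352.02 / 1.64² = 352.02 / 2.690 = 131 g/mol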